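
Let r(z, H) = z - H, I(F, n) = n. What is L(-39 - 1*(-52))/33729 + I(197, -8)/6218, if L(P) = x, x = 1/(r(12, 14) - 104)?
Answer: -14304205/11115526866 ≈ -0.0012869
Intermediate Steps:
x = -1/106 (x = 1/((12 - 1*14) - 104) = 1/((12 - 14) - 104) = 1/(-2 - 104) = 1/(-106) = -1/106 ≈ -0.0094340)
L(P) = -1/106
L(-39 - 1*(-52))/33729 + I(197, -8)/6218 = -1/106/33729 - 8/6218 = -1/106*1/33729 - 8*1/6218 = -1/3575274 - 4/3109 = -14304205/11115526866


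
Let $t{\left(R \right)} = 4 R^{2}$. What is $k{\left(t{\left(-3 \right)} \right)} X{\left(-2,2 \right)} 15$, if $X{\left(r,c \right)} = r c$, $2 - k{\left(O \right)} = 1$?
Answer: $-60$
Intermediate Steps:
$k{\left(O \right)} = 1$ ($k{\left(O \right)} = 2 - 1 = 1$)
$X{\left(r,c \right)} = c r$
$k{\left(t{\left(-3 \right)} \right)} X{\left(-2,2 \right)} 15 = 1 \cdot 2 \left(-2\right) 15 = 1 \left(-4\right) 15 = \left(-4\right) 15 = -60$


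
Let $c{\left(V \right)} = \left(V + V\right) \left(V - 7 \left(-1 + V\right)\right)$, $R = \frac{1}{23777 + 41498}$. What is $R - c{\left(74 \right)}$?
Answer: $\frac{4221725901}{65275} \approx 64676.0$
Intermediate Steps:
$R = \frac{1}{65275} \approx 1.532 \cdot 10^{-5}$
$c{\left(V \right)} = 2 V \left(7 - 6 V\right)$ ($c{\left(V \right)} = 2 V \left(V - \left(-7 + 7 V\right)\right) = 2 V \left(7 - 6 V\right)$)
$R - c{\left(74 \right)} = \frac{1}{65275} - 2 \cdot 74 \left(7 - 444\right) = \frac{1}{65275} - 2 \cdot 74 \left(-437\right) = \frac{1}{65275} - -64676 = \frac{1}{65275} + 64676 = \frac{4221725901}{65275}$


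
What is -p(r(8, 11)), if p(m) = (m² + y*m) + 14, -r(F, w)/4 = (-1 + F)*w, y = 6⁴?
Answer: 304290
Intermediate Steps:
y = 1296
r(F, w) = -4*w*(-1 + F) (r(F, w) = -4*(-1 + F)*w = -4*w*(-1 + F))
p(m) = 14 + m² + 1296*m (p(m) = (m² + 1296*m) + 14 = 14 + m² + 1296*m)
-p(r(8, 11)) = -(14 + (4*11*(1 - 1*8))² + 1296*(4*11*(1 - 1*8))) = -(14 + (4*11*(1 - 8))² + 1296*(4*11*(1 - 8))) = -(14 + (4*11*(-7))² + 1296*(4*11*(-7))) = -(14 + (-308)² + 1296*(-308)) = -(14 + 94864 - 399168) = -1*(-304290) = 304290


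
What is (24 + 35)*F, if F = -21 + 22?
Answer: 59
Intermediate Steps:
F = 1
(24 + 35)*F = (24 + 35)*1 = 59*1 = 59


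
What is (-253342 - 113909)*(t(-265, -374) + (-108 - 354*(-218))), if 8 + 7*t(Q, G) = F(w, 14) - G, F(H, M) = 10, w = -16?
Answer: -198250903824/7 ≈ -2.8322e+10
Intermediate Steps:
t(Q, G) = 2/7 - G/7 (t(Q, G) = -8/7 + (10 - G)/7 = -8/7 + (10/7 - G/7) = 2/7 - G/7)
(-253342 - 113909)*(t(-265, -374) + (-108 - 354*(-218))) = (-253342 - 113909)*((2/7 - ⅐*(-374)) + (-108 - 354*(-218))) = -367251*((2/7 + 374/7) + (-108 + 77172)) = -367251*(376/7 + 77064) = -367251*539824/7 = -198250903824/7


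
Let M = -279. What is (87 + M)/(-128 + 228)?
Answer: -48/25 ≈ -1.9200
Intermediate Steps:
(87 + M)/(-128 + 228) = (87 - 279)/(-128 + 228) = -192/100 = -192*1/100 = -48/25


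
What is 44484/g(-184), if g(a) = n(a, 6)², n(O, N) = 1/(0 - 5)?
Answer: 1112100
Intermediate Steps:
n(O, N) = -⅕ (n(O, N) = 1/(-5) = -⅕)
g(a) = 1/25 (g(a) = (-⅕)² = 1/25)
44484/g(-184) = 44484/(1/25) = 44484*25 = 1112100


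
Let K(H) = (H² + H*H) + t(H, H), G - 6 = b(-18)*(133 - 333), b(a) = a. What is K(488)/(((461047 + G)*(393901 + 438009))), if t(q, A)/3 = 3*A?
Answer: 48068/38654947723 ≈ 1.2435e-6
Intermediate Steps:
t(q, A) = 9*A (t(q, A) = 3*(3*A) = 9*A)
G = 3606 (G = 6 - 18*(133 - 333) = 6 - 18*(-200) = 6 + 3600 = 3606)
K(H) = 2*H² + 9*H (K(H) = (H² + H*H) + 9*H = (H² + H²) + 9*H = 2*H² + 9*H)
K(488)/(((461047 + G)*(393901 + 438009))) = (488*(9 + 2*488))/(((461047 + 3606)*(393901 + 438009))) = (488*(9 + 976))/((464653*831910)) = (488*985)/386549477230 = 480680*(1/386549477230) = 48068/38654947723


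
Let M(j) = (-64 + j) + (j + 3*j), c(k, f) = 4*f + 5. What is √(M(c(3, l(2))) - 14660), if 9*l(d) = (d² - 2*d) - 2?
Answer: I*√132331/3 ≈ 121.26*I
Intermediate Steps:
l(d) = -2/9 - 2*d/9 + d²/9 (l(d) = ((d² - 2*d) - 2)/9 = (-2 + d² - 2*d)/9 = -2/9 - 2*d/9 + d²/9)
c(k, f) = 5 + 4*f
M(j) = -64 + 5*j (M(j) = (-64 + j) + 4*j = -64 + 5*j)
√(M(c(3, l(2))) - 14660) = √((-64 + 5*(5 + 4*(-2/9 - 2/9*2 + (⅑)*2²))) - 14660) = √((-64 + 5*(5 + 4*(-2/9 - 4/9 + (⅑)*4))) - 14660) = √((-64 + 5*(5 + 4*(-2/9 - 4/9 + 4/9))) - 14660) = √((-64 + 5*(5 + 4*(-2/9))) - 14660) = √((-64 + 5*(5 - 8/9)) - 14660) = √((-64 + 5*(37/9)) - 14660) = √((-64 + 185/9) - 14660) = √(-391/9 - 14660) = √(-132331/9) = I*√132331/3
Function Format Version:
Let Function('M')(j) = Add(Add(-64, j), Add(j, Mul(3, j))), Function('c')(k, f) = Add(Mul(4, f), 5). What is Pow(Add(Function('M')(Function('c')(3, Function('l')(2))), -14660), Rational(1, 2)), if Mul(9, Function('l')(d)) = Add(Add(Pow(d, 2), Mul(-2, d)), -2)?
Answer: Mul(Rational(1, 3), I, Pow(132331, Rational(1, 2))) ≈ Mul(121.26, I)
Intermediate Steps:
Function('l')(d) = Add(Rational(-2, 9), Mul(Rational(-2, 9), d), Mul(Rational(1, 9), Pow(d, 2))) (Function('l')(d) = Mul(Rational(1, 9), Add(Add(Pow(d, 2), Mul(-2, d)), -2)) = Mul(Rational(1, 9), Add(-2, Pow(d, 2), Mul(-2, d))) = Add(Rational(-2, 9), Mul(Rational(-2, 9), d), Mul(Rational(1, 9), Pow(d, 2))))
Function('c')(k, f) = Add(5, Mul(4, f))
Function('M')(j) = Add(-64, Mul(5, j)) (Function('M')(j) = Add(Add(-64, j), Mul(4, j)) = Add(-64, Mul(5, j)))
Pow(Add(Function('M')(Function('c')(3, Function('l')(2))), -14660), Rational(1, 2)) = Pow(Add(Add(-64, Mul(5, Add(5, Mul(4, Add(Rational(-2, 9), Mul(Rational(-2, 9), 2), Mul(Rational(1, 9), Pow(2, 2))))))), -14660), Rational(1, 2)) = Pow(Add(Add(-64, Mul(5, Add(5, Mul(4, Add(Rational(-2, 9), Rational(-4, 9), Mul(Rational(1, 9), 4)))))), -14660), Rational(1, 2)) = Pow(Add(Add(-64, Mul(5, Add(5, Mul(4, Add(Rational(-2, 9), Rational(-4, 9), Rational(4, 9)))))), -14660), Rational(1, 2)) = Pow(Add(Add(-64, Mul(5, Add(5, Mul(4, Rational(-2, 9))))), -14660), Rational(1, 2)) = Pow(Add(Add(-64, Mul(5, Add(5, Rational(-8, 9)))), -14660), Rational(1, 2)) = Pow(Add(Add(-64, Mul(5, Rational(37, 9))), -14660), Rational(1, 2)) = Pow(Add(Add(-64, Rational(185, 9)), -14660), Rational(1, 2)) = Pow(Add(Rational(-391, 9), -14660), Rational(1, 2)) = Pow(Rational(-132331, 9), Rational(1, 2)) = Mul(Rational(1, 3), I, Pow(132331, Rational(1, 2)))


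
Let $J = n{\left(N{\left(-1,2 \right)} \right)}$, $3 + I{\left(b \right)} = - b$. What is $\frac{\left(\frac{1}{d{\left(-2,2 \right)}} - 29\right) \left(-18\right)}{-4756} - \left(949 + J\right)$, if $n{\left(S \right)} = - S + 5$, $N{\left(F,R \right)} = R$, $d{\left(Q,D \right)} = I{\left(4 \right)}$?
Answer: $- \frac{7924414}{8323} \approx -952.11$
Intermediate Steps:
$I{\left(b \right)} = -3 - b$
$d{\left(Q,D \right)} = -7$ ($d{\left(Q,D \right)} = -3 - 4 = -7$)
$n{\left(S \right)} = 5 - S$
$J = 3$ ($J = 5 - 2 = 3$)
$\frac{\left(\frac{1}{d{\left(-2,2 \right)}} - 29\right) \left(-18\right)}{-4756} - \left(949 + J\right) = \frac{\left(\frac{1}{-7} - 29\right) \left(-18\right)}{-4756} - 952 = \left(- \frac{1}{7} - 29\right) \left(-18\right) \left(- \frac{1}{4756}\right) - 952 = \left(- \frac{204}{7}\right) \left(-18\right) \left(- \frac{1}{4756}\right) - 952 = \frac{3672}{7} \left(- \frac{1}{4756}\right) - 952 = - \frac{918}{8323} - 952 = - \frac{7924414}{8323}$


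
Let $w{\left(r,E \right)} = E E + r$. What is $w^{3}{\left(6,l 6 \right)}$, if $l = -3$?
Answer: $35937000$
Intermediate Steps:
$w{\left(r,E \right)} = r + E^{2}$ ($w{\left(r,E \right)} = E^{2} + r = r + E^{2}$)
$w^{3}{\left(6,l 6 \right)} = \left(6 + \left(\left(-3\right) 6\right)^{2}\right)^{3} = \left(6 + \left(-18\right)^{2}\right)^{3} = \left(6 + 324\right)^{3} = 330^{3} = 35937000$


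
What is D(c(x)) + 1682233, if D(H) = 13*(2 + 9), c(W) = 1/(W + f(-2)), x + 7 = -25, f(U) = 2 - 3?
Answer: 1682376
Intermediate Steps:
f(U) = -1
x = -32 (x = -7 - 25 = -32)
c(W) = 1/(-1 + W) (c(W) = 1/(W - 1) = 1/(-1 + W))
D(H) = 143 (D(H) = 13*11 = 143)
D(c(x)) + 1682233 = 143 + 1682233 = 1682376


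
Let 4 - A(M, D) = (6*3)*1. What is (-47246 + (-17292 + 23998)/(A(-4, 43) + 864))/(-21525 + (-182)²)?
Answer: -20076197/4929575 ≈ -4.0726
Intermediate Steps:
A(M, D) = -14 (A(M, D) = 4 - 6*3 = 4 - 18 = -14)
(-47246 + (-17292 + 23998)/(A(-4, 43) + 864))/(-21525 + (-182)²) = (-47246 + (-17292 + 23998)/(-14 + 864))/(-21525 + (-182)²) = (-47246 + 6706/850)/(-21525 + 33124) = (-47246 + 6706*(1/850))/11599 = (-47246 + 3353/425)*(1/11599) = -20076197/425*1/11599 = -20076197/4929575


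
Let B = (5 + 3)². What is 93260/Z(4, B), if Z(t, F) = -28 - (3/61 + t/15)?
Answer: -85332900/25909 ≈ -3293.6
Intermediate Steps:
B = 64 (B = 8² = 64)
Z(t, F) = -1711/61 - t/15 (Z(t, F) = -28 - (3*(1/61) + t*(1/15)) = -28 - (3/61 + t/15) = -28 + (-3/61 - t/15) = -1711/61 - t/15)
93260/Z(4, B) = 93260/(-1711/61 - 1/15*4) = 93260/(-1711/61 - 4/15) = 93260/(-25909/915) = 93260*(-915/25909) = -85332900/25909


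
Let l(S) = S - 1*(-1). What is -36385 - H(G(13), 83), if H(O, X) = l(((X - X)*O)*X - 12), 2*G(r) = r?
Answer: -36374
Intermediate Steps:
G(r) = r/2
l(S) = 1 + S (l(S) = S + 1 = 1 + S)
H(O, X) = -11 (H(O, X) = 1 + (((X - X)*O)*X - 12) = 1 + ((0*O)*X - 12) = 1 + (0*X - 12) = 1 + (0 - 12) = 1 - 12 = -11)
-36385 - H(G(13), 83) = -36385 - 1*(-11) = -36385 + 11 = -36374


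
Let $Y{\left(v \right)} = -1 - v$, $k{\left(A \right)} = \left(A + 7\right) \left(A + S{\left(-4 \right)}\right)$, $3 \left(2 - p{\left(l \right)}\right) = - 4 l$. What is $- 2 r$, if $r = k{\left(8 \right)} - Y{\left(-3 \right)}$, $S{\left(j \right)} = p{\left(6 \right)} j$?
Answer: $964$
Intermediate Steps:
$p{\left(l \right)} = 2 + \frac{4 l}{3}$ ($p{\left(l \right)} = 2 - \frac{\left(-4\right) l}{3} = 2 + \frac{4 l}{3}$)
$S{\left(j \right)} = 10 j$ ($S{\left(j \right)} = \left(2 + \frac{4}{3} \cdot 6\right) j = \left(2 + 8\right) j = 10 j$)
$k{\left(A \right)} = \left(-40 + A\right) \left(7 + A\right)$ ($k{\left(A \right)} = \left(A + 7\right) \left(A + 10 \left(-4\right)\right) = \left(7 + A\right) \left(A - 40\right) = \left(7 + A\right) \left(-40 + A\right) = \left(-40 + A\right) \left(7 + A\right)$)
$r = -482$ ($r = \left(-280 + 8^{2} - 264\right) - \left(-1 - -3\right) = \left(-280 + 64 - 264\right) - \left(-1 + 3\right) = -480 - 2 = -482$)
$- 2 r = \left(-2\right) \left(-482\right) = 964$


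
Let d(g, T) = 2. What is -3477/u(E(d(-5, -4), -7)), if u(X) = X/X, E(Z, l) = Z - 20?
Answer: -3477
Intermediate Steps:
E(Z, l) = -20 + Z
u(X) = 1
-3477/u(E(d(-5, -4), -7)) = -3477/1 = -3477*1 = -3477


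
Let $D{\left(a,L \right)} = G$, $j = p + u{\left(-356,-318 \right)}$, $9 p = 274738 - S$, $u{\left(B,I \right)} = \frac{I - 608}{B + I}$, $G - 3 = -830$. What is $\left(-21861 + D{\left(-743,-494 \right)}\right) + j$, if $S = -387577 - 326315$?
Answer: $\frac{264359773}{3033} \approx 87161.0$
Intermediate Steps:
$G = -827$ ($G = 3 - 830 = -827$)
$S = -713892$
$u{\left(B,I \right)} = \frac{-608 + I}{B + I}$
$p = \frac{988630}{9}$ ($p = \frac{274738 - -713892}{9} = \frac{274738 + 713892}{9} = \frac{1}{9} \cdot 988630 = \frac{988630}{9} \approx 1.0985 \cdot 10^{5}$)
$j = \frac{333172477}{3033}$ ($j = \frac{988630}{9} + \frac{-608 - 318}{-356 - 318} = \frac{988630}{9} + \frac{1}{-674} \left(-926\right) = \frac{988630}{9} - - \frac{463}{337} = \frac{988630}{9} + \frac{463}{337} = \frac{333172477}{3033} \approx 1.0985 \cdot 10^{5}$)
$D{\left(a,L \right)} = -827$
$\left(-21861 + D{\left(-743,-494 \right)}\right) + j = \left(-21861 - 827\right) + \frac{333172477}{3033} = -22688 + \frac{333172477}{3033} = \frac{264359773}{3033}$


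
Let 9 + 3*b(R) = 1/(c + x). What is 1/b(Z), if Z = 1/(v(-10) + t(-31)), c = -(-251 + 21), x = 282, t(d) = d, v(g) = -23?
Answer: -1536/4607 ≈ -0.33341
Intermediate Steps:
c = 230 (c = -1*(-230) = 230)
Z = -1/54 (Z = 1/(-23 - 31) = 1/(-54) = -1/54 ≈ -0.018519)
b(R) = -4607/1536 (b(R) = -3 + 1/(3*(230 + 282)) = -3 + (⅓)/512 = -3 + (⅓)*(1/512) = -3 + 1/1536 = -4607/1536)
1/b(Z) = 1/(-4607/1536) = -1536/4607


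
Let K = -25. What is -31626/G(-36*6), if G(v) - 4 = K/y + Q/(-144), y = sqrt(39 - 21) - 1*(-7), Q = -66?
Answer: -670218192/183881 - 1366243200*sqrt(2)/183881 ≈ -14153.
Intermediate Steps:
y = 7 + 3*sqrt(2) (y = sqrt(18) + 7 = 3*sqrt(2) + 7 = 7 + 3*sqrt(2) ≈ 11.243)
G(v) = 107/24 - 25/(7 + 3*sqrt(2)) (G(v) = 4 + (-25/(7 + 3*sqrt(2)) - 66/(-144)) = 4 + (-25/(7 + 3*sqrt(2)) - 66*(-1/144)) = 4 + (-25/(7 + 3*sqrt(2)) + 11/24) = 4 + (11/24 - 25/(7 + 3*sqrt(2))) = 107/24 - 25/(7 + 3*sqrt(2)))
-31626/G(-36*6) = -31626/(-883/744 + 75*sqrt(2)/31)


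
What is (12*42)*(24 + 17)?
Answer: 20664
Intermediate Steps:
(12*42)*(24 + 17) = 504*41 = 20664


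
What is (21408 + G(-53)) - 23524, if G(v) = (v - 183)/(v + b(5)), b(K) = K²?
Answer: -14753/7 ≈ -2107.6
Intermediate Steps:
G(v) = (-183 + v)/(25 + v) (G(v) = (v - 183)/(v + 5²) = (-183 + v)/(v + 25) = (-183 + v)/(25 + v))
(21408 + G(-53)) - 23524 = (21408 + (-183 - 53)/(25 - 53)) - 23524 = (21408 - 236/(-28)) - 23524 = (21408 - 1/28*(-236)) - 23524 = (21408 + 59/7) - 23524 = 149915/7 - 23524 = -14753/7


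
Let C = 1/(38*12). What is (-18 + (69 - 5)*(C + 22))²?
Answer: 6278660644/3249 ≈ 1.9325e+6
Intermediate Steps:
C = 1/456 (C = (1/38)*(1/12) = 1/456 ≈ 0.0021930)
(-18 + (69 - 5)*(C + 22))² = (-18 + (69 - 5)*(1/456 + 22))² = (-18 + 64*(10033/456))² = (-18 + 80264/57)² = (79238/57)² = 6278660644/3249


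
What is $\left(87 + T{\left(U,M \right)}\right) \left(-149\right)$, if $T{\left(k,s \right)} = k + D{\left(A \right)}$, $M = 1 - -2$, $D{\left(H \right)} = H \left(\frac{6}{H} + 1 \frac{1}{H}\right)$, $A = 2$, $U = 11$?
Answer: $-15645$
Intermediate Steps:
$D{\left(H \right)} = 7$ ($D{\left(H \right)} = H \left(\frac{6}{H} + \frac{1}{H}\right) = H \frac{7}{H} = 7$)
$M = 3$ ($M = 1 + 2 = 3$)
$T{\left(k,s \right)} = 7 + k$ ($T{\left(k,s \right)} = k + 7 = 7 + k$)
$\left(87 + T{\left(U,M \right)}\right) \left(-149\right) = \left(87 + \left(7 + 11\right)\right) \left(-149\right) = \left(87 + 18\right) \left(-149\right) = 105 \left(-149\right) = -15645$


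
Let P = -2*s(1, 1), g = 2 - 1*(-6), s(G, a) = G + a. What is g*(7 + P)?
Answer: 24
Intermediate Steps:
g = 8 (g = 2 + 6 = 8)
P = -4 (P = -2*(1 + 1) = -2*2 = -4)
g*(7 + P) = 8*(7 - 4) = 8*3 = 24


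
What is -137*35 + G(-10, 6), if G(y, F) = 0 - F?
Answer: -4801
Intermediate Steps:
G(y, F) = -F
-137*35 + G(-10, 6) = -137*35 - 1*6 = -4795 - 6 = -4801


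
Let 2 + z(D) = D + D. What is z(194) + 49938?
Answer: 50324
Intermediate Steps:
z(D) = -2 + 2*D (z(D) = -2 + (D + D) = -2 + 2*D)
z(194) + 49938 = (-2 + 2*194) + 49938 = (-2 + 388) + 49938 = 386 + 49938 = 50324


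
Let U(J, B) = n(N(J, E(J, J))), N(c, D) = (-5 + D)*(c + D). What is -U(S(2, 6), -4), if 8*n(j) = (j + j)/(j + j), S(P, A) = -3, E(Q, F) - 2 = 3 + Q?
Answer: -⅛ ≈ -0.12500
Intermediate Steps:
E(Q, F) = 5 + Q (E(Q, F) = 2 + (3 + Q) = 5 + Q)
N(c, D) = (-5 + D)*(D + c)
n(j) = ⅛ (n(j) = ((j + j)/(j + j))/8 = ((2*j)/((2*j)))/8 = ((2*j)*(1/(2*j)))/8 = (⅛)*1 = ⅛)
U(J, B) = ⅛
-U(S(2, 6), -4) = -1*⅛ = -⅛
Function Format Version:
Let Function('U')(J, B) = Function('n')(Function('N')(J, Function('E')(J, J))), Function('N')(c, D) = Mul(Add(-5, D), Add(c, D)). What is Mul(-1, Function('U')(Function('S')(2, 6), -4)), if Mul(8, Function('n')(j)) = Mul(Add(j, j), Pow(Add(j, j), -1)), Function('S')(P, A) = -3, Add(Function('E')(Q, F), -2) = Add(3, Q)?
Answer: Rational(-1, 8) ≈ -0.12500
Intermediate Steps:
Function('E')(Q, F) = Add(5, Q) (Function('E')(Q, F) = Add(2, Add(3, Q)) = Add(5, Q))
Function('N')(c, D) = Mul(Add(-5, D), Add(D, c))
Function('n')(j) = Rational(1, 8) (Function('n')(j) = Mul(Rational(1, 8), Mul(Add(j, j), Pow(Add(j, j), -1))) = Mul(Rational(1, 8), Mul(Mul(2, j), Pow(Mul(2, j), -1))) = Mul(Rational(1, 8), Mul(Mul(2, j), Mul(Rational(1, 2), Pow(j, -1)))) = Mul(Rational(1, 8), 1) = Rational(1, 8))
Function('U')(J, B) = Rational(1, 8)
Mul(-1, Function('U')(Function('S')(2, 6), -4)) = Mul(-1, Rational(1, 8)) = Rational(-1, 8)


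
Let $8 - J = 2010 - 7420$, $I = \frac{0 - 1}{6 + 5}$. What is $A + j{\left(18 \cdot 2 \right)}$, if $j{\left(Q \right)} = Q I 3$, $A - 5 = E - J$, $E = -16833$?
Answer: $- \frac{244814}{11} \approx -22256.0$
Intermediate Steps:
$I = - \frac{1}{11} \approx -0.090909$
$J = 5418$ ($J = 8 - \left(2010 - 7420\right) = 8 - -5410 = 8 + 5410 = 5418$)
$A = -22246$ ($A = 5 - 22251 = -22246$)
$j{\left(Q \right)} = - \frac{3 Q}{11}$ ($j{\left(Q \right)} = Q \left(- \frac{1}{11}\right) 3 = - \frac{Q}{11} \cdot 3 = - \frac{3 Q}{11}$)
$A + j{\left(18 \cdot 2 \right)} = -22246 - \frac{3 \cdot 18 \cdot 2}{11} = -22246 - \frac{108}{11} = - \frac{244814}{11}$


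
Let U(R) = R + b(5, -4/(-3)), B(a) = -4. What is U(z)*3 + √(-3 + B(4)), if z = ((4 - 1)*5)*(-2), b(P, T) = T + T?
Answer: -82 + I*√7 ≈ -82.0 + 2.6458*I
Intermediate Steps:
b(P, T) = 2*T
z = -30 (z = (3*5)*(-2) = 15*(-2) = -30)
U(R) = 8/3 + R (U(R) = R + 2*(-4/(-3)) = R + 2*(-4*(-⅓)) = R + 2*(4/3) = R + 8/3 = 8/3 + R)
U(z)*3 + √(-3 + B(4)) = (8/3 - 30)*3 + √(-3 - 4) = -82/3*3 + √(-7) = -82 + I*√7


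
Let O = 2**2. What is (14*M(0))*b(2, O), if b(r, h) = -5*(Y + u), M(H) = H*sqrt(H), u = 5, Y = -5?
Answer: 0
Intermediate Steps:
O = 4
M(H) = H**(3/2)
b(r, h) = 0 (b(r, h) = -5*(-5 + 5) = -5*0 = 0)
(14*M(0))*b(2, O) = (14*0**(3/2))*0 = (14*0)*0 = 0*0 = 0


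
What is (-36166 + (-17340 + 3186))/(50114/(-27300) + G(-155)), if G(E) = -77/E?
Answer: 21292908000/566557 ≈ 37583.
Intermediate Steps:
(-36166 + (-17340 + 3186))/(50114/(-27300) + G(-155)) = (-36166 + (-17340 + 3186))/(50114/(-27300) - 77/(-155)) = (-36166 - 14154)/(50114*(-1/27300) - 77*(-1/155)) = -50320/(-25057/13650 + 77/155) = -50320/(-566557/423150) = -50320*(-423150/566557) = 21292908000/566557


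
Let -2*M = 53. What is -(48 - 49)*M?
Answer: -53/2 ≈ -26.500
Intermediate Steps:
M = -53/2 (M = -½*53 = -53/2 ≈ -26.500)
-(48 - 49)*M = -(48 - 49)*(-53)/2 = -(-1)*(-53)/2 = -1*53/2 = -53/2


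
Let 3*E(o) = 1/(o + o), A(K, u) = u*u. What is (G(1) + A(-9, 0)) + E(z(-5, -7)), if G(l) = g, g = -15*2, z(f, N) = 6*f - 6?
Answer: -6481/216 ≈ -30.005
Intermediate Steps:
z(f, N) = -6 + 6*f
A(K, u) = u²
g = -30
G(l) = -30
E(o) = 1/(6*o) (E(o) = 1/(3*(o + o)) = 1/(3*((2*o))) = (1/(2*o))/3 = 1/(6*o))
(G(1) + A(-9, 0)) + E(z(-5, -7)) = (-30 + 0²) + 1/(6*(-6 + 6*(-5))) = (-30 + 0) + 1/(6*(-6 - 30)) = -30 + (⅙)/(-36) = -30 + (⅙)*(-1/36) = -30 - 1/216 = -6481/216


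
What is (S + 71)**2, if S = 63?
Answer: 17956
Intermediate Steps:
(S + 71)**2 = (63 + 71)**2 = 134**2 = 17956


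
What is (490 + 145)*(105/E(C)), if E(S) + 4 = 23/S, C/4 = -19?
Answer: -1689100/109 ≈ -15496.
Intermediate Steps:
C = -76 (C = 4*(-19) = -76)
E(S) = -4 + 23/S
(490 + 145)*(105/E(C)) = (490 + 145)*(105/(-4 + 23/(-76))) = 635*(105/(-4 + 23*(-1/76))) = 635*(105/(-4 - 23/76)) = 635*(105/(-327/76)) = 635*(105*(-76/327)) = 635*(-2660/109) = -1689100/109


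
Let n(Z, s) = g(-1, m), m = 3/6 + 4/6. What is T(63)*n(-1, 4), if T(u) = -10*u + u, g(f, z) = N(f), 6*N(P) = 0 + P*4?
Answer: 378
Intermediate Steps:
m = 7/6 (m = 3*(1/6) + 4*(1/6) = 1/2 + 2/3 = 7/6 ≈ 1.1667)
N(P) = 2*P/3 (N(P) = (0 + P*4)/6 = (0 + 4*P)/6 = (4*P)/6 = 2*P/3)
g(f, z) = 2*f/3
n(Z, s) = -2/3 (n(Z, s) = (2/3)*(-1) = -2/3)
T(u) = -9*u
T(63)*n(-1, 4) = -9*63*(-2/3) = -567*(-2/3) = 378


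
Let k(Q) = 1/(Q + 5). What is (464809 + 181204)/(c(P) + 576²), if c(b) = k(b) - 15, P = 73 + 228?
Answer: 197679978/101518867 ≈ 1.9472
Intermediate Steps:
P = 301
k(Q) = 1/(5 + Q)
c(b) = -15 + 1/(5 + b) (c(b) = 1/(5 + b) - 15 = -15 + 1/(5 + b))
(464809 + 181204)/(c(P) + 576²) = (464809 + 181204)/((-74 - 15*301)/(5 + 301) + 576²) = 646013/((-74 - 4515)/306 + 331776) = 646013/((1/306)*(-4589) + 331776) = 646013/(-4589/306 + 331776) = 646013/(101518867/306) = 646013*(306/101518867) = 197679978/101518867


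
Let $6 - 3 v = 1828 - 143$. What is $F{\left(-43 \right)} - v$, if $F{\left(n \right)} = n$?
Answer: $\frac{1550}{3} \approx 516.67$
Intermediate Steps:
$v = - \frac{1679}{3}$ ($v = 2 - \frac{1828 - 143}{3} = 2 - \frac{1685}{3} = - \frac{1679}{3} \approx -559.67$)
$F{\left(-43 \right)} - v = -43 - - \frac{1679}{3} = -43 + \frac{1679}{3} = \frac{1550}{3}$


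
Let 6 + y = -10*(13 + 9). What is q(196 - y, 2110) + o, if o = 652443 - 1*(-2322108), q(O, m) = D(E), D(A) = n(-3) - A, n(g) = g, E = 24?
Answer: 2974524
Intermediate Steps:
y = -226 (y = -6 - 10*(13 + 9) = -6 - 10*22 = -6 - 220 = -226)
D(A) = -3 - A
q(O, m) = -27 (q(O, m) = -3 - 1*24 = -3 - 24 = -27)
o = 2974551 (o = 652443 + 2322108 = 2974551)
q(196 - y, 2110) + o = -27 + 2974551 = 2974524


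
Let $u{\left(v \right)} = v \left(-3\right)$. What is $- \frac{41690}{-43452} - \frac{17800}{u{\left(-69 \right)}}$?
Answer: $- \frac{4721085}{55522} \approx -85.031$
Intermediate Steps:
$u{\left(v \right)} = - 3 v$
$- \frac{41690}{-43452} - \frac{17800}{u{\left(-69 \right)}} = - \frac{41690}{-43452} - \frac{17800}{\left(-3\right) \left(-69\right)} = \left(-41690\right) \left(- \frac{1}{43452}\right) - \frac{17800}{207} = \frac{20845}{21726} - \frac{17800}{207} = - \frac{4721085}{55522}$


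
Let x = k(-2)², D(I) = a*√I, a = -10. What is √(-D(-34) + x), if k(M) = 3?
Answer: √(9 + 10*I*√34) ≈ 5.8309 + 5.0*I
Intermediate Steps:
D(I) = -10*√I
x = 9 (x = 3² = 9)
√(-D(-34) + x) = √(-(-10)*√(-34) + 9) = √(-(-10)*I*√34 + 9) = √(10*I*√34 + 9) = √(9 + 10*I*√34)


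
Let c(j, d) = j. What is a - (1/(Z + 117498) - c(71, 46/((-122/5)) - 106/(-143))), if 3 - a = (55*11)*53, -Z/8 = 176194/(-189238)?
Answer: -355683873078277/11118248038 ≈ -31991.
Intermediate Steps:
Z = 704776/94619 (Z = -1409552/(-189238) = -1409552*(-1)/189238 = -8*(-88097/94619) = 704776/94619 ≈ 7.4486)
a = -32062 (a = 3 - 55*11*53 = 3 - 605*53 = 3 - 1*32065 = 3 - 32065 = -32062)
a - (1/(Z + 117498) - c(71, 46/((-122/5)) - 106/(-143))) = -32062 - (1/(704776/94619 + 117498) - 1*71) = -32062 - (1/(11118248038/94619) - 71) = -32062 - (94619/11118248038 - 71) = -32062 - 1*(-789395516079/11118248038) = -32062 + 789395516079/11118248038 = -355683873078277/11118248038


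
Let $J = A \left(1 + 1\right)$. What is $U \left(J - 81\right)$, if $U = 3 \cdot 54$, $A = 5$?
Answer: $-11502$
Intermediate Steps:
$J = 10$ ($J = 5 \left(1 + 1\right) = 5 \cdot 2 = 10$)
$U = 162$
$U \left(J - 81\right) = 162 \left(10 - 81\right) = 162 \left(-71\right) = -11502$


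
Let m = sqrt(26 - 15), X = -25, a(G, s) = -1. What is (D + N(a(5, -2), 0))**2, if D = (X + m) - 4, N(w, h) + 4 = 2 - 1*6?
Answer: (37 - sqrt(11))**2 ≈ 1134.6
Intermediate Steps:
N(w, h) = -8 (N(w, h) = -4 + (2 - 1*6) = -4 + (2 - 6) = -4 - 4 = -8)
m = sqrt(11) ≈ 3.3166
D = -29 + sqrt(11) (D = (-25 + sqrt(11)) - 4 = -29 + sqrt(11) ≈ -25.683)
(D + N(a(5, -2), 0))**2 = ((-29 + sqrt(11)) - 8)**2 = (-37 + sqrt(11))**2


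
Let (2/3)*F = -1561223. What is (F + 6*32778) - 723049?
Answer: -5736431/2 ≈ -2.8682e+6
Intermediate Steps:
F = -4683669/2 (F = (3/2)*(-1561223) = -4683669/2 ≈ -2.3418e+6)
(F + 6*32778) - 723049 = (-4683669/2 + 6*32778) - 723049 = (-4683669/2 + 196668) - 723049 = -4290333/2 - 723049 = -5736431/2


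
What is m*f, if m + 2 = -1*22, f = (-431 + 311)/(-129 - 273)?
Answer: -480/67 ≈ -7.1642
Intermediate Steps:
f = 20/67 (f = -120/(-402) = -120*(-1/402) = 20/67 ≈ 0.29851)
m = -24 (m = -2 - 1*22 = -2 - 22 = -24)
m*f = -24*20/67 = -480/67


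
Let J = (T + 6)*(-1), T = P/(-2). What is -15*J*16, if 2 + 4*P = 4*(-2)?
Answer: 1740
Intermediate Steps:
P = -5/2 (P = -½ + (4*(-2))/4 = -½ + (¼)*(-8) = -½ - 2 = -5/2 ≈ -2.5000)
T = 5/4 (T = -5/2/(-2) = -5/2*(-½) = 5/4 ≈ 1.2500)
J = -29/4 (J = (5/4 + 6)*(-1) = (29/4)*(-1) = -29/4 ≈ -7.2500)
-15*J*16 = -15*(-29/4)*16 = (435/4)*16 = 1740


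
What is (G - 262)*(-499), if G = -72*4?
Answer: 274450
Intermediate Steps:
G = -288
(G - 262)*(-499) = (-288 - 262)*(-499) = -550*(-499) = 274450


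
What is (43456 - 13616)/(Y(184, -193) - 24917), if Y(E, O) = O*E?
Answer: -29840/60429 ≈ -0.49380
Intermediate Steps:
Y(E, O) = E*O
(43456 - 13616)/(Y(184, -193) - 24917) = (43456 - 13616)/(184*(-193) - 24917) = 29840/(-35512 - 24917) = 29840/(-60429) = 29840*(-1/60429) = -29840/60429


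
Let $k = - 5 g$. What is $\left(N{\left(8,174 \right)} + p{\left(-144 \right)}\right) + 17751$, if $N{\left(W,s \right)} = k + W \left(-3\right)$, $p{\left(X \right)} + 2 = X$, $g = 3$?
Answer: $17566$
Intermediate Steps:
$k = -15$ ($k = \left(-5\right) 3 = -15$)
$p{\left(X \right)} = -2 + X$
$N{\left(W,s \right)} = -15 - 3 W$ ($N{\left(W,s \right)} = -15 + W \left(-3\right) = -15 - 3 W$)
$\left(N{\left(8,174 \right)} + p{\left(-144 \right)}\right) + 17751 = \left(\left(-15 - 24\right) - 146\right) + 17751 = \left(-39 - 146\right) + 17751 = -185 + 17751 = 17566$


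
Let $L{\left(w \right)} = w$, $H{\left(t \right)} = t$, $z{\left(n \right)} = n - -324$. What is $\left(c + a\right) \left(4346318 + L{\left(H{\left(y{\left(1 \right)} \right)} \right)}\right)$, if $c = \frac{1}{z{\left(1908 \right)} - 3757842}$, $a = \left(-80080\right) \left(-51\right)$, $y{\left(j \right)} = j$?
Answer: $\frac{22221586963016393627}{1251870} \approx 1.7751 \cdot 10^{13}$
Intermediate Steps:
$z{\left(n \right)} = 324 + n$ ($z{\left(n \right)} = n + 324 = 324 + n$)
$a = 4084080$
$c = - \frac{1}{3755610}$ ($c = \frac{1}{\left(324 + 1908\right) - 3757842} = \frac{1}{2232 - 3757842} = \frac{1}{-3755610} = - \frac{1}{3755610} \approx -2.6627 \cdot 10^{-7}$)
$\left(c + a\right) \left(4346318 + L{\left(H{\left(y{\left(1 \right)} \right)} \right)}\right) = \left(- \frac{1}{3755610} + 4084080\right) \left(4346318 + 1\right) = \frac{15338211688799}{3755610} \cdot 4346319 = \frac{22221586963016393627}{1251870}$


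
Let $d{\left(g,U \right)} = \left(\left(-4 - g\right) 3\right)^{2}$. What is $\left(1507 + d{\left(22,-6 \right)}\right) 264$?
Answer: $2004024$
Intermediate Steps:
$d{\left(g,U \right)} = \left(-12 - 3 g\right)^{2}$
$\left(1507 + d{\left(22,-6 \right)}\right) 264 = \left(1507 + 9 \left(4 + 22\right)^{2}\right) 264 = \left(1507 + 9 \cdot 26^{2}\right) 264 = \left(1507 + 9 \cdot 676\right) 264 = \left(1507 + 6084\right) 264 = 7591 \cdot 264 = 2004024$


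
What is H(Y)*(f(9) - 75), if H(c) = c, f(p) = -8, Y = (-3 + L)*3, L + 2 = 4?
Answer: 249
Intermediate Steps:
L = 2 (L = -2 + 4 = 2)
Y = -3 (Y = (-3 + 2)*3 = -1*3 = -3)
H(Y)*(f(9) - 75) = -3*(-8 - 75) = -3*(-83) = 249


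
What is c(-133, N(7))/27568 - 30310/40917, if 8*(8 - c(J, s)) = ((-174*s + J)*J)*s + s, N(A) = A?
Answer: -14536745387/2255999712 ≈ -6.4436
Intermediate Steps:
c(J, s) = 8 - s/8 - J*s*(J - 174*s)/8 (c(J, s) = 8 - (((-174*s + J)*J)*s + s)/8 = 8 - (((J - 174*s)*J)*s + s)/8 = 8 - ((J*(J - 174*s))*s + s)/8 = 8 - (J*s*(J - 174*s) + s)/8 = 8 - (s + J*s*(J - 174*s))/8 = 8 + (-s/8 - J*s*(J - 174*s)/8) = 8 - s/8 - J*s*(J - 174*s)/8)
c(-133, N(7))/27568 - 30310/40917 = (8 - ⅛*7 - ⅛*7*(-133)² + (87/4)*(-133)*7²)/27568 - 30310/40917 = (8 - 7/8 - ⅛*7*17689 + (87/4)*(-133)*49)*(1/27568) - 30310*1/40917 = (8 - 7/8 - 123823/8 - 566979/4)*(1/27568) - 30310/40917 = -314431/2*1/27568 - 30310/40917 = -314431/55136 - 30310/40917 = -14536745387/2255999712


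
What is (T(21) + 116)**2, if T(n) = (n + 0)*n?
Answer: 310249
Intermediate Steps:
T(n) = n**2 (T(n) = n*n = n**2)
(T(21) + 116)**2 = (21**2 + 116)**2 = (441 + 116)**2 = 557**2 = 310249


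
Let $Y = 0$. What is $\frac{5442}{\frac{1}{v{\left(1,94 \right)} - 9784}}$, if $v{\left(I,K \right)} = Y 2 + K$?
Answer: $-52732980$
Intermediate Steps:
$v{\left(I,K \right)} = K$ ($v{\left(I,K \right)} = 0 \cdot 2 + K = 0 + K = K$)
$\frac{5442}{\frac{1}{v{\left(1,94 \right)} - 9784}} = \frac{5442}{\frac{1}{94 - 9784}} = \frac{5442}{\frac{1}{-9690}} = \frac{5442}{- \frac{1}{9690}} = 5442 \left(-9690\right) = -52732980$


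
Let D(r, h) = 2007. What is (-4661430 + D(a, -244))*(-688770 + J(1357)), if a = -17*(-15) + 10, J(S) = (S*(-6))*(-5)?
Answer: 3019585669380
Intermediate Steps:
J(S) = 30*S (J(S) = -6*S*(-5) = 30*S)
a = 265 (a = 255 + 10 = 265)
(-4661430 + D(a, -244))*(-688770 + J(1357)) = (-4661430 + 2007)*(-688770 + 30*1357) = -4659423*(-688770 + 40710) = -4659423*(-648060) = 3019585669380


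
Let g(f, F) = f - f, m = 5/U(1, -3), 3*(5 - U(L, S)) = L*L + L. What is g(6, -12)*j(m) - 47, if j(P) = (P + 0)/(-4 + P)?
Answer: -47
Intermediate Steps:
U(L, S) = 5 - L/3 - L²/3 (U(L, S) = 5 - (L*L + L)/3 = 5 - (L² + L)/3 = 5 - (L + L²)/3 = 5 + (-L/3 - L²/3) = 5 - L/3 - L²/3)
m = 15/13 (m = 5/(5 - ⅓*1 - ⅓*1²) = 5/(5 - ⅓ - ⅓*1) = 5/(5 - ⅓ - ⅓) = 5/(13/3) = 5*(3/13) = 15/13 ≈ 1.1538)
g(f, F) = 0
j(P) = P/(-4 + P)
g(6, -12)*j(m) - 47 = 0*(15/(13*(-4 + 15/13))) - 47 = 0*(15/(13*(-37/13))) - 47 = 0*((15/13)*(-13/37)) - 47 = 0*(-15/37) - 47 = 0 - 47 = -47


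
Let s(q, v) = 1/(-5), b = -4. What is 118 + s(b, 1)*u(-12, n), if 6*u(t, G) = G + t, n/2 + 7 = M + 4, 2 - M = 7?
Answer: 1784/15 ≈ 118.93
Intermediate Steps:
M = -5 (M = 2 - 1*7 = 2 - 7 = -5)
n = -16 (n = -14 + 2*(-5 + 4) = -14 + 2*(-1) = -14 - 2 = -16)
u(t, G) = G/6 + t/6 (u(t, G) = (G + t)/6 = G/6 + t/6)
s(q, v) = -⅕
118 + s(b, 1)*u(-12, n) = 118 - ((⅙)*(-16) + (⅙)*(-12))/5 = 118 - (-8/3 - 2)/5 = 118 - ⅕*(-14/3) = 118 + 14/15 = 1784/15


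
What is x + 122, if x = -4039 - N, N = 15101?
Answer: -19018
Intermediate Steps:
x = -19140 (x = -4039 - 1*15101 = -4039 - 15101 = -19140)
x + 122 = -19140 + 122 = -19018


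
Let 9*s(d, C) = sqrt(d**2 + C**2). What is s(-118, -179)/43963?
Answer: sqrt(45965)/395667 ≈ 0.00054186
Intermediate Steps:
s(d, C) = sqrt(C**2 + d**2)/9 (s(d, C) = sqrt(d**2 + C**2)/9 = sqrt(C**2 + d**2)/9)
s(-118, -179)/43963 = (sqrt((-179)**2 + (-118)**2)/9)/43963 = (sqrt(32041 + 13924)/9)*(1/43963) = (sqrt(45965)/9)*(1/43963) = sqrt(45965)/395667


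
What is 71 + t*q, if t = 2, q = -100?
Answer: -129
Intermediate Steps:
71 + t*q = 71 + 2*(-100) = 71 - 200 = -129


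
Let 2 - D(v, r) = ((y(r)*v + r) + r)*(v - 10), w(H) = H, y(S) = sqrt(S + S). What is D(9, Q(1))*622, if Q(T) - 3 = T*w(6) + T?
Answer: 13684 + 11196*sqrt(5) ≈ 38719.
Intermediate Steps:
y(S) = sqrt(2)*sqrt(S) (y(S) = sqrt(2*S) = sqrt(2)*sqrt(S))
Q(T) = 3 + 7*T (Q(T) = 3 + (T*6 + T) = 3 + (6*T + T) = 3 + 7*T)
D(v, r) = 2 - (-10 + v)*(2*r + v*sqrt(2)*sqrt(r)) (D(v, r) = 2 - (((sqrt(2)*sqrt(r))*v + r) + r)*(v - 10) = 2 - ((v*sqrt(2)*sqrt(r) + r) + r)*(-10 + v) = 2 - ((r + v*sqrt(2)*sqrt(r)) + r)*(-10 + v) = 2 - (2*r + v*sqrt(2)*sqrt(r))*(-10 + v) = 2 - (-10 + v)*(2*r + v*sqrt(2)*sqrt(r)))
D(9, Q(1))*622 = (2 + 20*(3 + 7*1) - 2*(3 + 7*1)*9 - 1*sqrt(2)*sqrt(3 + 7*1)*9**2 + 10*9*sqrt(2)*sqrt(3 + 7*1))*622 = (2 + 20*(3 + 7) - 2*(3 + 7)*9 - 1*sqrt(2)*sqrt(3 + 7)*81 + 10*9*sqrt(2)*sqrt(3 + 7))*622 = (2 + 20*10 - 2*10*9 - 1*sqrt(2)*sqrt(10)*81 + 10*9*sqrt(2)*sqrt(10))*622 = (2 + 200 - 180 - 162*sqrt(5) + 180*sqrt(5))*622 = (22 + 18*sqrt(5))*622 = 13684 + 11196*sqrt(5)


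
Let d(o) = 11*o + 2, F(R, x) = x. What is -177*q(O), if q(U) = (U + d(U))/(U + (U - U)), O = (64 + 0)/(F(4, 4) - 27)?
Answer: -63897/32 ≈ -1996.8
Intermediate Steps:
d(o) = 2 + 11*o
O = -64/23 (O = (64 + 0)/(4 - 27) = 64/(-23) = 64*(-1/23) = -64/23 ≈ -2.7826)
q(U) = (2 + 12*U)/U (q(U) = (U + (2 + 11*U))/(U + (U - U)) = (2 + 12*U)/(U + 0) = (2 + 12*U)/U)
-177*q(O) = -177*(12 + 2/(-64/23)) = -177*(12 + 2*(-23/64)) = -177*(12 - 23/32) = -177*361/32 = -63897/32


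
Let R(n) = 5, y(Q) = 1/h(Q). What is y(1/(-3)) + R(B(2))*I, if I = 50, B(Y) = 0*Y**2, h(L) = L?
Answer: 247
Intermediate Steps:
y(Q) = 1/Q
B(Y) = 0
y(1/(-3)) + R(B(2))*I = 1/(1/(-3)) + 5*50 = 1/(-1/3) + 250 = -3 + 250 = 247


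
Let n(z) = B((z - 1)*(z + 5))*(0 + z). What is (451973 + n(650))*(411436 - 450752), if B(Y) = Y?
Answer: -10881242533468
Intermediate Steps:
n(z) = z*(-1 + z)*(5 + z) (n(z) = ((z - 1)*(z + 5))*(0 + z) = ((-1 + z)*(5 + z))*z = z*(-1 + z)*(5 + z))
(451973 + n(650))*(411436 - 450752) = (451973 + 650*(-5 + 650² + 4*650))*(411436 - 450752) = (451973 + 650*(-5 + 422500 + 2600))*(-39316) = (451973 + 650*425095)*(-39316) = (451973 + 276311750)*(-39316) = 276763723*(-39316) = -10881242533468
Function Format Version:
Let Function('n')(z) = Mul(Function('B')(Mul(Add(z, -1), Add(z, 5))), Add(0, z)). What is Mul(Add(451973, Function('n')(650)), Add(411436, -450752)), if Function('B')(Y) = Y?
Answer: -10881242533468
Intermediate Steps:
Function('n')(z) = Mul(z, Add(-1, z), Add(5, z)) (Function('n')(z) = Mul(Mul(Add(z, -1), Add(z, 5)), Add(0, z)) = Mul(Mul(Add(-1, z), Add(5, z)), z) = Mul(z, Add(-1, z), Add(5, z)))
Mul(Add(451973, Function('n')(650)), Add(411436, -450752)) = Mul(Add(451973, Mul(650, Add(-5, Pow(650, 2), Mul(4, 650)))), Add(411436, -450752)) = Mul(Add(451973, Mul(650, Add(-5, 422500, 2600))), -39316) = Mul(Add(451973, Mul(650, 425095)), -39316) = Mul(Add(451973, 276311750), -39316) = Mul(276763723, -39316) = -10881242533468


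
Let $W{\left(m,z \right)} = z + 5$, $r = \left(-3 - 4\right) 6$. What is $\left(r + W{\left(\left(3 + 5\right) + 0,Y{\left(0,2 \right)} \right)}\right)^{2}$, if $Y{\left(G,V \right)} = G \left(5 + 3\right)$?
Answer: $1369$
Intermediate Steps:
$Y{\left(G,V \right)} = 8 G$ ($Y{\left(G,V \right)} = G 8 = 8 G$)
$r = -42$ ($r = \left(-7\right) 6 = -42$)
$W{\left(m,z \right)} = 5 + z$
$\left(r + W{\left(\left(3 + 5\right) + 0,Y{\left(0,2 \right)} \right)}\right)^{2} = \left(-42 + \left(5 + 8 \cdot 0\right)\right)^{2} = \left(-42 + \left(5 + 0\right)\right)^{2} = \left(-42 + 5\right)^{2} = \left(-37\right)^{2} = 1369$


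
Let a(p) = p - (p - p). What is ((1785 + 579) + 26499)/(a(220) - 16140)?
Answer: -28863/15920 ≈ -1.8130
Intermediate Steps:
a(p) = p (a(p) = p - 1*0 = p + 0 = p)
((1785 + 579) + 26499)/(a(220) - 16140) = ((1785 + 579) + 26499)/(220 - 16140) = (2364 + 26499)/(-15920) = 28863*(-1/15920) = -28863/15920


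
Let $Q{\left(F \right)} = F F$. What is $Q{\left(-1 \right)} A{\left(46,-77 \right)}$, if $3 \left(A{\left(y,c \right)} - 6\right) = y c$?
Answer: $- \frac{3524}{3} \approx -1174.7$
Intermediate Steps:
$A{\left(y,c \right)} = 6 + \frac{c y}{3}$ ($A{\left(y,c \right)} = 6 + \frac{y c}{3} = 6 + \frac{c y}{3}$)
$Q{\left(F \right)} = F^{2}$
$Q{\left(-1 \right)} A{\left(46,-77 \right)} = \left(-1\right)^{2} \left(6 + \frac{1}{3} \left(-77\right) 46\right) = 1 \left(6 - \frac{3542}{3}\right) = 1 \left(- \frac{3524}{3}\right) = - \frac{3524}{3}$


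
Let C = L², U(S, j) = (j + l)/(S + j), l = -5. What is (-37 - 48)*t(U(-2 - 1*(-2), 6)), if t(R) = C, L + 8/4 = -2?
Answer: -1360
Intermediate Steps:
L = -4 (L = -2 - 2 = -4)
U(S, j) = (-5 + j)/(S + j) (U(S, j) = (j - 5)/(S + j) = (-5 + j)/(S + j))
C = 16 (C = (-4)² = 16)
t(R) = 16
(-37 - 48)*t(U(-2 - 1*(-2), 6)) = (-37 - 48)*16 = -85*16 = -1360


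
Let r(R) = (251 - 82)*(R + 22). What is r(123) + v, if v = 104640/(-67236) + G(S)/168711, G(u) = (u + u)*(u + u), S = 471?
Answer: 7722592212579/315095911 ≈ 24509.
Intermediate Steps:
r(R) = 3718 + 169*R (r(R) = 169*(22 + R) = 3718 + 169*R)
G(u) = 4*u**2 (G(u) = (2*u)*(2*u) = 4*u**2)
v = 1166913524/315095911 (v = 104640/(-67236) + (4*471**2)/168711 = 104640*(-1/67236) + (4*221841)*(1/168711) = -8720/5603 + 887364*(1/168711) = -8720/5603 + 295788/56237 = 1166913524/315095911 ≈ 3.7034)
r(123) + v = (3718 + 169*123) + 1166913524/315095911 = (3718 + 20787) + 1166913524/315095911 = 24505 + 1166913524/315095911 = 7722592212579/315095911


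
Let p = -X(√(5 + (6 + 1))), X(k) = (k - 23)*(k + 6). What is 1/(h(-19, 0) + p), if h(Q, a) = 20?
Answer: 73/8924 - 17*√3/8924 ≈ 0.0048807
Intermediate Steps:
X(k) = (-23 + k)*(6 + k)
p = 126 + 34*√3 (p = -(-138 + (√(5 + (6 + 1)))² - 17*√(5 + (6 + 1))) = -(-138 + (√(5 + 7))² - 17*√(5 + 7)) = -(-138 + (√12)² - 34*√3) = -(-138 + (2*√3)² - 34*√3) = -(-138 + 12 - 34*√3) = -(-126 - 34*√3) = 126 + 34*√3 ≈ 184.89)
1/(h(-19, 0) + p) = 1/(20 + (126 + 34*√3)) = 1/(146 + 34*√3)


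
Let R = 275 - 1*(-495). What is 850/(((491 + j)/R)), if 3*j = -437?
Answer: 70125/37 ≈ 1895.3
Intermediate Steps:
R = 770 (R = 275 + 495 = 770)
j = -437/3 (j = (⅓)*(-437) = -437/3 ≈ -145.67)
850/(((491 + j)/R)) = 850/(((491 - 437/3)/770)) = 850/(((1036/3)*(1/770))) = 850/(74/165) = 850*(165/74) = 70125/37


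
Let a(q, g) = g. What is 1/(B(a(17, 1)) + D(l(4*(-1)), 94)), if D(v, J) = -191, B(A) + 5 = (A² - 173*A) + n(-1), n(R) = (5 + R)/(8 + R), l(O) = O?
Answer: -7/2572 ≈ -0.0027216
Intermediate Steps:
n(R) = (5 + R)/(8 + R)
B(A) = -31/7 + A² - 173*A (B(A) = -5 + ((A² - 173*A) + (5 - 1)/(8 - 1)) = -5 + ((A² - 173*A) + 4/7) = -5 + (4/7 + A² - 173*A) = -31/7 + A² - 173*A)
1/(B(a(17, 1)) + D(l(4*(-1)), 94)) = 1/((-31/7 + 1² - 173*1) - 191) = 1/((-31/7 + 1 - 173) - 191) = 1/(-1235/7 - 191) = 1/(-2572/7) = -7/2572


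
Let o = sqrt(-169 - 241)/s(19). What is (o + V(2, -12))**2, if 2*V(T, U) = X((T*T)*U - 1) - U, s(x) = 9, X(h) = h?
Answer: 109249/324 - 37*I*sqrt(410)/9 ≈ 337.19 - 83.244*I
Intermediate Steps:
V(T, U) = -1/2 - U/2 + U*T**2/2 (V(T, U) = (((T*T)*U - 1) - U)/2 = ((T**2*U - 1) - U)/2 = ((U*T**2 - 1) - U)/2 = ((-1 + U*T**2) - U)/2 = (-1 - U + U*T**2)/2 = -1/2 - U/2 + U*T**2/2)
o = I*sqrt(410)/9 (o = sqrt(-169 - 241)/9 = sqrt(-410)*(1/9) = (I*sqrt(410))*(1/9) = I*sqrt(410)/9 ≈ 2.2498*I)
(o + V(2, -12))**2 = (I*sqrt(410)/9 + (-1/2 - 1/2*(-12) + (1/2)*(-12)*2**2))**2 = (I*sqrt(410)/9 + (-1/2 + 6 + (1/2)*(-12)*4))**2 = (I*sqrt(410)/9 + (-1/2 + 6 - 24))**2 = (I*sqrt(410)/9 - 37/2)**2 = (-37/2 + I*sqrt(410)/9)**2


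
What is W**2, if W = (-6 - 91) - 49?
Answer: 21316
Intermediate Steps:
W = -146 (W = -97 - 49 = -146)
W**2 = (-146)**2 = 21316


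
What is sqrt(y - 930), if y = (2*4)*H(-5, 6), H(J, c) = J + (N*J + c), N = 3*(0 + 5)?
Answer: I*sqrt(1522) ≈ 39.013*I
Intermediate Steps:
N = 15 (N = 3*5 = 15)
H(J, c) = c + 16*J (H(J, c) = J + (15*J + c) = J + (c + 15*J) = c + 16*J)
y = -592 (y = (2*4)*(6 + 16*(-5)) = 8*(6 - 80) = 8*(-74) = -592)
sqrt(y - 930) = sqrt(-592 - 930) = sqrt(-1522) = I*sqrt(1522)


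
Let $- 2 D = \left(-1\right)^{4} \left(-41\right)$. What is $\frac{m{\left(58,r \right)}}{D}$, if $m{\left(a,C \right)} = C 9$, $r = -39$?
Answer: $- \frac{702}{41} \approx -17.122$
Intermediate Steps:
$m{\left(a,C \right)} = 9 C$
$D = \frac{41}{2}$ ($D = - \frac{\left(-1\right)^{4} \left(-41\right)}{2} = - \frac{1 \left(-41\right)}{2} = \left(- \frac{1}{2}\right) \left(-41\right) = \frac{41}{2} \approx 20.5$)
$\frac{m{\left(58,r \right)}}{D} = \frac{9 \left(-39\right)}{\frac{41}{2}} = \left(-351\right) \frac{2}{41} = - \frac{702}{41}$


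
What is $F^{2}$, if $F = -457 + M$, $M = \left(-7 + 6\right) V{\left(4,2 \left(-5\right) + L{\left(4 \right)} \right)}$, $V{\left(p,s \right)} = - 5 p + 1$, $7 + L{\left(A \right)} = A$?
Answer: $191844$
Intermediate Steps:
$L{\left(A \right)} = -7 + A$
$V{\left(p,s \right)} = 1 - 5 p$
$M = 19$ ($M = \left(-7 + 6\right) \left(1 - 20\right) = - (1 - 20) = \left(-1\right) \left(-19\right) = 19$)
$F = -438$ ($F = -457 + 19 = -438$)
$F^{2} = \left(-438\right)^{2} = 191844$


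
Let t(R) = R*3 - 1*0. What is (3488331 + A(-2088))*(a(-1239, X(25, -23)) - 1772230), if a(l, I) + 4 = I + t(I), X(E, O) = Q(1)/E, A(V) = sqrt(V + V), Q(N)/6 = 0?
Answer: -6182138801454 - 21266808*I*sqrt(29) ≈ -6.1821e+12 - 1.1453e+8*I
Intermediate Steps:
Q(N) = 0 (Q(N) = 6*0 = 0)
A(V) = sqrt(2)*sqrt(V) (A(V) = sqrt(2*V) = sqrt(2)*sqrt(V))
t(R) = 3*R (t(R) = 3*R + 0 = 3*R)
X(E, O) = 0 (X(E, O) = 0/E = 0)
a(l, I) = -4 + 4*I (a(l, I) = -4 + (I + 3*I) = -4 + 4*I)
(3488331 + A(-2088))*(a(-1239, X(25, -23)) - 1772230) = (3488331 + sqrt(2)*sqrt(-2088))*((-4 + 4*0) - 1772230) = (3488331 + sqrt(2)*(6*I*sqrt(58)))*((-4 + 0) - 1772230) = (3488331 + 12*I*sqrt(29))*(-4 - 1772230) = (3488331 + 12*I*sqrt(29))*(-1772234) = -6182138801454 - 21266808*I*sqrt(29)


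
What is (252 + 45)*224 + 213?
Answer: 66741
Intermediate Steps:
(252 + 45)*224 + 213 = 297*224 + 213 = 66528 + 213 = 66741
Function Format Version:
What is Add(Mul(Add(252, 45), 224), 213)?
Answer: 66741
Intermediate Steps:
Add(Mul(Add(252, 45), 224), 213) = Add(Mul(297, 224), 213) = Add(66528, 213) = 66741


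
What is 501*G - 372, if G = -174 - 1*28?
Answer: -101574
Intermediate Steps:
G = -202 (G = -174 - 28 = -202)
501*G - 372 = 501*(-202) - 372 = -101202 - 372 = -101574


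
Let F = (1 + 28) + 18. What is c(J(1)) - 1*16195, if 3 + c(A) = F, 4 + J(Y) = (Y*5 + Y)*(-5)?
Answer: -16151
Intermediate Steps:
J(Y) = -4 - 30*Y (J(Y) = -4 + (Y*5 + Y)*(-5) = -4 + (5*Y + Y)*(-5) = -4 + (6*Y)*(-5) = -4 - 30*Y)
F = 47 (F = 29 + 18 = 47)
c(A) = 44 (c(A) = -3 + 47 = 44)
c(J(1)) - 1*16195 = 44 - 1*16195 = 44 - 16195 = -16151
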